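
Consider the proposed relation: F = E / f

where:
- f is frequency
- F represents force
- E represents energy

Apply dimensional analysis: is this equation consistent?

No

f (frequency) has dimensions [T^-1].
F (force) has dimensions [L M T^-2].
E (energy) has dimensions [L^2 M T^-2].

Left side: [L M T^-2]
Right side: [L^2 M T^-1]

The two sides have different dimensions, so the equation is NOT dimensionally consistent.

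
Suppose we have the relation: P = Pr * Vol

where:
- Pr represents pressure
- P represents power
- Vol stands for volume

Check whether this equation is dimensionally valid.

No

Pr (pressure) has dimensions [L^-1 M T^-2].
P (power) has dimensions [L^2 M T^-3].
Vol (volume) has dimensions [L^3].

Left side: [L^2 M T^-3]
Right side: [L^2 M T^-2]

The two sides have different dimensions, so the equation is NOT dimensionally consistent.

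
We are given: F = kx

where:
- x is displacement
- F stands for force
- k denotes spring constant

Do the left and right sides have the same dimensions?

Yes

x (displacement) has dimensions [L].
F (force) has dimensions [L M T^-2].
k (spring constant) has dimensions [M T^-2].

Left side: [L M T^-2]
Right side: [L M T^-2]

Both sides have the same dimensions, so the equation is dimensionally consistent.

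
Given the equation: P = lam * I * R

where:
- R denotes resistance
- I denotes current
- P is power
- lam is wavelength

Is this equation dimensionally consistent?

No

R (resistance) has dimensions [I^-2 L^2 M T^-3].
I (current) has dimensions [I].
P (power) has dimensions [L^2 M T^-3].
lam (wavelength) has dimensions [L].

Left side: [L^2 M T^-3]
Right side: [I^-1 L^3 M T^-3]

The two sides have different dimensions, so the equation is NOT dimensionally consistent.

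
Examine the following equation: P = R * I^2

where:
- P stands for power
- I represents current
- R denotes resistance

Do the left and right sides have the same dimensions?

Yes

P (power) has dimensions [L^2 M T^-3].
I (current) has dimensions [I].
R (resistance) has dimensions [I^-2 L^2 M T^-3].

Left side: [L^2 M T^-3]
Right side: [L^2 M T^-3]

Both sides have the same dimensions, so the equation is dimensionally consistent.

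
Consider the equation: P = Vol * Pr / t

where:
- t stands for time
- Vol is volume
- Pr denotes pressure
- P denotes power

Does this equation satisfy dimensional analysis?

Yes

t (time) has dimensions [T].
Vol (volume) has dimensions [L^3].
Pr (pressure) has dimensions [L^-1 M T^-2].
P (power) has dimensions [L^2 M T^-3].

Left side: [L^2 M T^-3]
Right side: [L^2 M T^-3]

Both sides have the same dimensions, so the equation is dimensionally consistent.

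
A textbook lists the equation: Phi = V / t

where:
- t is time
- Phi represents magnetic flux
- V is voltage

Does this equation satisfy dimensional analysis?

No

t (time) has dimensions [T].
Phi (magnetic flux) has dimensions [I^-1 L^2 M T^-2].
V (voltage) has dimensions [I^-1 L^2 M T^-3].

Left side: [I^-1 L^2 M T^-2]
Right side: [I^-1 L^2 M T^-4]

The two sides have different dimensions, so the equation is NOT dimensionally consistent.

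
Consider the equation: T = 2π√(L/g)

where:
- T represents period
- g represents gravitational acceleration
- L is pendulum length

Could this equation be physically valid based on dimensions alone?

Yes

T (period) has dimensions [T].
g (gravitational acceleration) has dimensions [L T^-2].
L (pendulum length) has dimensions [L].

Left side: [T]
Right side: [T]

Both sides have the same dimensions, so the equation is dimensionally consistent.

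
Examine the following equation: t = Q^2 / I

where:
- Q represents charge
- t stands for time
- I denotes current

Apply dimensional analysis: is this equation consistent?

No

Q (charge) has dimensions [I T].
t (time) has dimensions [T].
I (current) has dimensions [I].

Left side: [T]
Right side: [I T^2]

The two sides have different dimensions, so the equation is NOT dimensionally consistent.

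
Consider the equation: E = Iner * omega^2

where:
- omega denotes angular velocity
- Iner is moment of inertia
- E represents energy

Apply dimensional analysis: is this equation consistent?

Yes

omega (angular velocity) has dimensions [T^-1].
Iner (moment of inertia) has dimensions [L^2 M].
E (energy) has dimensions [L^2 M T^-2].

Left side: [L^2 M T^-2]
Right side: [L^2 M T^-2]

Both sides have the same dimensions, so the equation is dimensionally consistent.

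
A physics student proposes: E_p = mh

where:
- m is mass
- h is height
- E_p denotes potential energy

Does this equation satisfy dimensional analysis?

No

m (mass) has dimensions [M].
h (height) has dimensions [L].
E_p (potential energy) has dimensions [L^2 M T^-2].

Left side: [L^2 M T^-2]
Right side: [L M]

The two sides have different dimensions, so the equation is NOT dimensionally consistent.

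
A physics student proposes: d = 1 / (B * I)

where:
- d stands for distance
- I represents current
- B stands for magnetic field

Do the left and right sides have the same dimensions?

No

d (distance) has dimensions [L].
I (current) has dimensions [I].
B (magnetic field) has dimensions [I^-1 M T^-2].

Left side: [L]
Right side: [M^-1 T^2]

The two sides have different dimensions, so the equation is NOT dimensionally consistent.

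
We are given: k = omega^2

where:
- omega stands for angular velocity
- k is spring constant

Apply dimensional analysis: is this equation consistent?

No

omega (angular velocity) has dimensions [T^-1].
k (spring constant) has dimensions [M T^-2].

Left side: [M T^-2]
Right side: [T^-2]

The two sides have different dimensions, so the equation is NOT dimensionally consistent.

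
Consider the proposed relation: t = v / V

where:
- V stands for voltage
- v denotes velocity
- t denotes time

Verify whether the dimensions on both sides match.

No

V (voltage) has dimensions [I^-1 L^2 M T^-3].
v (velocity) has dimensions [L T^-1].
t (time) has dimensions [T].

Left side: [T]
Right side: [I L^-1 M^-1 T^2]

The two sides have different dimensions, so the equation is NOT dimensionally consistent.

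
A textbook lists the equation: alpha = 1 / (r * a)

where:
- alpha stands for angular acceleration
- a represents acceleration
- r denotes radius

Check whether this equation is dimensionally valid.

No

alpha (angular acceleration) has dimensions [T^-2].
a (acceleration) has dimensions [L T^-2].
r (radius) has dimensions [L].

Left side: [T^-2]
Right side: [L^-2 T^2]

The two sides have different dimensions, so the equation is NOT dimensionally consistent.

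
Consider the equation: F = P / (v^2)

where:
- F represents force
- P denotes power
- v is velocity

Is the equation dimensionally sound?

No

F (force) has dimensions [L M T^-2].
P (power) has dimensions [L^2 M T^-3].
v (velocity) has dimensions [L T^-1].

Left side: [L M T^-2]
Right side: [M T^-1]

The two sides have different dimensions, so the equation is NOT dimensionally consistent.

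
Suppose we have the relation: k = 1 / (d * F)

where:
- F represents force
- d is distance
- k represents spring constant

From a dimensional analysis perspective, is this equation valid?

No

F (force) has dimensions [L M T^-2].
d (distance) has dimensions [L].
k (spring constant) has dimensions [M T^-2].

Left side: [M T^-2]
Right side: [L^-2 M^-1 T^2]

The two sides have different dimensions, so the equation is NOT dimensionally consistent.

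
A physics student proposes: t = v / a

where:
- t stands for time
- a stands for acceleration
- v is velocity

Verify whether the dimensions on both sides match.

Yes

t (time) has dimensions [T].
a (acceleration) has dimensions [L T^-2].
v (velocity) has dimensions [L T^-1].

Left side: [T]
Right side: [T]

Both sides have the same dimensions, so the equation is dimensionally consistent.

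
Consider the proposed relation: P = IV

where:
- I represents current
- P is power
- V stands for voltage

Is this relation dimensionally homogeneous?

Yes

I (current) has dimensions [I].
P (power) has dimensions [L^2 M T^-3].
V (voltage) has dimensions [I^-1 L^2 M T^-3].

Left side: [L^2 M T^-3]
Right side: [L^2 M T^-3]

Both sides have the same dimensions, so the equation is dimensionally consistent.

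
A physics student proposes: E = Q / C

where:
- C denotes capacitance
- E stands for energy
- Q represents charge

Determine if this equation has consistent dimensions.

No

C (capacitance) has dimensions [I^2 L^-2 M^-1 T^4].
E (energy) has dimensions [L^2 M T^-2].
Q (charge) has dimensions [I T].

Left side: [L^2 M T^-2]
Right side: [I^-1 L^2 M T^-3]

The two sides have different dimensions, so the equation is NOT dimensionally consistent.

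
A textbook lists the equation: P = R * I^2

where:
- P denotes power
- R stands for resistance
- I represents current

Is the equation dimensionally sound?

Yes

P (power) has dimensions [L^2 M T^-3].
R (resistance) has dimensions [I^-2 L^2 M T^-3].
I (current) has dimensions [I].

Left side: [L^2 M T^-3]
Right side: [L^2 M T^-3]

Both sides have the same dimensions, so the equation is dimensionally consistent.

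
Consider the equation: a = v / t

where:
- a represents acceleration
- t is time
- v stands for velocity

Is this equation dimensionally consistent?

Yes

a (acceleration) has dimensions [L T^-2].
t (time) has dimensions [T].
v (velocity) has dimensions [L T^-1].

Left side: [L T^-2]
Right side: [L T^-2]

Both sides have the same dimensions, so the equation is dimensionally consistent.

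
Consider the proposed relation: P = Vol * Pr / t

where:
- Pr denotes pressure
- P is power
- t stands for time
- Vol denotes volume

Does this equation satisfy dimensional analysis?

Yes

Pr (pressure) has dimensions [L^-1 M T^-2].
P (power) has dimensions [L^2 M T^-3].
t (time) has dimensions [T].
Vol (volume) has dimensions [L^3].

Left side: [L^2 M T^-3]
Right side: [L^2 M T^-3]

Both sides have the same dimensions, so the equation is dimensionally consistent.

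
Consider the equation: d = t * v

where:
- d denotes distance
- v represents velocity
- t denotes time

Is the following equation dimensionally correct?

Yes

d (distance) has dimensions [L].
v (velocity) has dimensions [L T^-1].
t (time) has dimensions [T].

Left side: [L]
Right side: [L]

Both sides have the same dimensions, so the equation is dimensionally consistent.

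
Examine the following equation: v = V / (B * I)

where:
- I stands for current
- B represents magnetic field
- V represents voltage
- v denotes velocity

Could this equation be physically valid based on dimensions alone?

No

I (current) has dimensions [I].
B (magnetic field) has dimensions [I^-1 M T^-2].
V (voltage) has dimensions [I^-1 L^2 M T^-3].
v (velocity) has dimensions [L T^-1].

Left side: [L T^-1]
Right side: [I^-1 L^2 T^-1]

The two sides have different dimensions, so the equation is NOT dimensionally consistent.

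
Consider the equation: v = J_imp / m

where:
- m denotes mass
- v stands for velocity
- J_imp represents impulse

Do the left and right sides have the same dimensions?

Yes

m (mass) has dimensions [M].
v (velocity) has dimensions [L T^-1].
J_imp (impulse) has dimensions [L M T^-1].

Left side: [L T^-1]
Right side: [L T^-1]

Both sides have the same dimensions, so the equation is dimensionally consistent.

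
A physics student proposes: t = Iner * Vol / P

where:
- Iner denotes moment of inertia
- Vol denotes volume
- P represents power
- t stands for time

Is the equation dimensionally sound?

No

Iner (moment of inertia) has dimensions [L^2 M].
Vol (volume) has dimensions [L^3].
P (power) has dimensions [L^2 M T^-3].
t (time) has dimensions [T].

Left side: [T]
Right side: [L^3 T^3]

The two sides have different dimensions, so the equation is NOT dimensionally consistent.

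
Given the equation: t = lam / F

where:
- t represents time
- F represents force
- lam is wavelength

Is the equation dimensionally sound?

No

t (time) has dimensions [T].
F (force) has dimensions [L M T^-2].
lam (wavelength) has dimensions [L].

Left side: [T]
Right side: [M^-1 T^2]

The two sides have different dimensions, so the equation is NOT dimensionally consistent.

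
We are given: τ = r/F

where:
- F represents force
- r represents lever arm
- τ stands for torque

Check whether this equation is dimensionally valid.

No

F (force) has dimensions [L M T^-2].
r (lever arm) has dimensions [L].
τ (torque) has dimensions [L^2 M T^-2].

Left side: [L^2 M T^-2]
Right side: [M^-1 T^2]

The two sides have different dimensions, so the equation is NOT dimensionally consistent.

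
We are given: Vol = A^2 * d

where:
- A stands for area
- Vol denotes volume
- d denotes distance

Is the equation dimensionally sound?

No

A (area) has dimensions [L^2].
Vol (volume) has dimensions [L^3].
d (distance) has dimensions [L].

Left side: [L^3]
Right side: [L^5]

The two sides have different dimensions, so the equation is NOT dimensionally consistent.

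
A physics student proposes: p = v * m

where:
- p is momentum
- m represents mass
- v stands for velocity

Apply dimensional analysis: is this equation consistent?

Yes

p (momentum) has dimensions [L M T^-1].
m (mass) has dimensions [M].
v (velocity) has dimensions [L T^-1].

Left side: [L M T^-1]
Right side: [L M T^-1]

Both sides have the same dimensions, so the equation is dimensionally consistent.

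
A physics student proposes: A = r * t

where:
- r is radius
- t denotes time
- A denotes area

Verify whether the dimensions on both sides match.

No

r (radius) has dimensions [L].
t (time) has dimensions [T].
A (area) has dimensions [L^2].

Left side: [L^2]
Right side: [L T]

The two sides have different dimensions, so the equation is NOT dimensionally consistent.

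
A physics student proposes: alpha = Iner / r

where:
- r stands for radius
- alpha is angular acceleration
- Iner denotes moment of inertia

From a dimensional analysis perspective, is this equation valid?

No

r (radius) has dimensions [L].
alpha (angular acceleration) has dimensions [T^-2].
Iner (moment of inertia) has dimensions [L^2 M].

Left side: [T^-2]
Right side: [L M]

The two sides have different dimensions, so the equation is NOT dimensionally consistent.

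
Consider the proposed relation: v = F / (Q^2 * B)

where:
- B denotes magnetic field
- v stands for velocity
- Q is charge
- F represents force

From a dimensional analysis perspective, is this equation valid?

No

B (magnetic field) has dimensions [I^-1 M T^-2].
v (velocity) has dimensions [L T^-1].
Q (charge) has dimensions [I T].
F (force) has dimensions [L M T^-2].

Left side: [L T^-1]
Right side: [I^-1 L T^-2]

The two sides have different dimensions, so the equation is NOT dimensionally consistent.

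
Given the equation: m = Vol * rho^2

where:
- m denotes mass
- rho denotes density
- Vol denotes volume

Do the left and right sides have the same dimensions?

No

m (mass) has dimensions [M].
rho (density) has dimensions [L^-3 M].
Vol (volume) has dimensions [L^3].

Left side: [M]
Right side: [L^-3 M^2]

The two sides have different dimensions, so the equation is NOT dimensionally consistent.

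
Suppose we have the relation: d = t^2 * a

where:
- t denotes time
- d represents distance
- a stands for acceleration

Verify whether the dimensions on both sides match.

Yes

t (time) has dimensions [T].
d (distance) has dimensions [L].
a (acceleration) has dimensions [L T^-2].

Left side: [L]
Right side: [L]

Both sides have the same dimensions, so the equation is dimensionally consistent.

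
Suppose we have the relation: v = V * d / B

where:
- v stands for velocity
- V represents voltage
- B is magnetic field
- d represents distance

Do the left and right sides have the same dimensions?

No

v (velocity) has dimensions [L T^-1].
V (voltage) has dimensions [I^-1 L^2 M T^-3].
B (magnetic field) has dimensions [I^-1 M T^-2].
d (distance) has dimensions [L].

Left side: [L T^-1]
Right side: [L^3 T^-1]

The two sides have different dimensions, so the equation is NOT dimensionally consistent.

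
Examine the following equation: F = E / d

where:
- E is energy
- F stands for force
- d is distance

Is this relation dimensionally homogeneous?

Yes

E (energy) has dimensions [L^2 M T^-2].
F (force) has dimensions [L M T^-2].
d (distance) has dimensions [L].

Left side: [L M T^-2]
Right side: [L M T^-2]

Both sides have the same dimensions, so the equation is dimensionally consistent.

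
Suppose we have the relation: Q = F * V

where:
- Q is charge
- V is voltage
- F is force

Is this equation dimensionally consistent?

No

Q (charge) has dimensions [I T].
V (voltage) has dimensions [I^-1 L^2 M T^-3].
F (force) has dimensions [L M T^-2].

Left side: [I T]
Right side: [I^-1 L^3 M^2 T^-5]

The two sides have different dimensions, so the equation is NOT dimensionally consistent.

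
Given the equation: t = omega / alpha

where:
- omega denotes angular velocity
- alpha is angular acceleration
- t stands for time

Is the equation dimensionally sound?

Yes

omega (angular velocity) has dimensions [T^-1].
alpha (angular acceleration) has dimensions [T^-2].
t (time) has dimensions [T].

Left side: [T]
Right side: [T]

Both sides have the same dimensions, so the equation is dimensionally consistent.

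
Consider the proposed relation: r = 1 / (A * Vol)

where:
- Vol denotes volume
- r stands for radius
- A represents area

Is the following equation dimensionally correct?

No

Vol (volume) has dimensions [L^3].
r (radius) has dimensions [L].
A (area) has dimensions [L^2].

Left side: [L]
Right side: [L^-5]

The two sides have different dimensions, so the equation is NOT dimensionally consistent.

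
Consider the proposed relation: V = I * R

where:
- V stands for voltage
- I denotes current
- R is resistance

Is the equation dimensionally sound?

Yes

V (voltage) has dimensions [I^-1 L^2 M T^-3].
I (current) has dimensions [I].
R (resistance) has dimensions [I^-2 L^2 M T^-3].

Left side: [I^-1 L^2 M T^-3]
Right side: [I^-1 L^2 M T^-3]

Both sides have the same dimensions, so the equation is dimensionally consistent.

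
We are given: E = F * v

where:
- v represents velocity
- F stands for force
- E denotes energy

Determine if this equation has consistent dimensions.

No

v (velocity) has dimensions [L T^-1].
F (force) has dimensions [L M T^-2].
E (energy) has dimensions [L^2 M T^-2].

Left side: [L^2 M T^-2]
Right side: [L^2 M T^-3]

The two sides have different dimensions, so the equation is NOT dimensionally consistent.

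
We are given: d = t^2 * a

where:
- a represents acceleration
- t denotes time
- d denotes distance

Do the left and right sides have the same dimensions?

Yes

a (acceleration) has dimensions [L T^-2].
t (time) has dimensions [T].
d (distance) has dimensions [L].

Left side: [L]
Right side: [L]

Both sides have the same dimensions, so the equation is dimensionally consistent.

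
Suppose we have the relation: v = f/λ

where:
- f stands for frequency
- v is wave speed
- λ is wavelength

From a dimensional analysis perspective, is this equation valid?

No

f (frequency) has dimensions [T^-1].
v (wave speed) has dimensions [L T^-1].
λ (wavelength) has dimensions [L].

Left side: [L T^-1]
Right side: [L^-1 T^-1]

The two sides have different dimensions, so the equation is NOT dimensionally consistent.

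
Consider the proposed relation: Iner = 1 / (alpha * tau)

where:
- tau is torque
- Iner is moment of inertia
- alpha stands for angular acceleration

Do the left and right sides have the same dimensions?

No

tau (torque) has dimensions [L^2 M T^-2].
Iner (moment of inertia) has dimensions [L^2 M].
alpha (angular acceleration) has dimensions [T^-2].

Left side: [L^2 M]
Right side: [L^-2 M^-1 T^4]

The two sides have different dimensions, so the equation is NOT dimensionally consistent.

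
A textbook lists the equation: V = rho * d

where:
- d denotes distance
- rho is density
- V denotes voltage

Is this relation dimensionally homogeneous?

No

d (distance) has dimensions [L].
rho (density) has dimensions [L^-3 M].
V (voltage) has dimensions [I^-1 L^2 M T^-3].

Left side: [I^-1 L^2 M T^-3]
Right side: [L^-2 M]

The two sides have different dimensions, so the equation is NOT dimensionally consistent.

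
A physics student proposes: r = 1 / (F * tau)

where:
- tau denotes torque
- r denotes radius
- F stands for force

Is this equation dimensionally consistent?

No

tau (torque) has dimensions [L^2 M T^-2].
r (radius) has dimensions [L].
F (force) has dimensions [L M T^-2].

Left side: [L]
Right side: [L^-3 M^-2 T^4]

The two sides have different dimensions, so the equation is NOT dimensionally consistent.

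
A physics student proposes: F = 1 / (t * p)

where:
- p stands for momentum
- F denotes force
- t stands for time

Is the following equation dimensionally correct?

No

p (momentum) has dimensions [L M T^-1].
F (force) has dimensions [L M T^-2].
t (time) has dimensions [T].

Left side: [L M T^-2]
Right side: [L^-1 M^-1]

The two sides have different dimensions, so the equation is NOT dimensionally consistent.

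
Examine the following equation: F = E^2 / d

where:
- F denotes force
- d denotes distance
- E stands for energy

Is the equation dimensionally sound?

No

F (force) has dimensions [L M T^-2].
d (distance) has dimensions [L].
E (energy) has dimensions [L^2 M T^-2].

Left side: [L M T^-2]
Right side: [L^3 M^2 T^-4]

The two sides have different dimensions, so the equation is NOT dimensionally consistent.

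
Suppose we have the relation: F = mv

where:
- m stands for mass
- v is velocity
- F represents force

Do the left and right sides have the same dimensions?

No

m (mass) has dimensions [M].
v (velocity) has dimensions [L T^-1].
F (force) has dimensions [L M T^-2].

Left side: [L M T^-2]
Right side: [L M T^-1]

The two sides have different dimensions, so the equation is NOT dimensionally consistent.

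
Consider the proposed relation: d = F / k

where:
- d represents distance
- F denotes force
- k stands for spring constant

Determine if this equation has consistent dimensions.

Yes

d (distance) has dimensions [L].
F (force) has dimensions [L M T^-2].
k (spring constant) has dimensions [M T^-2].

Left side: [L]
Right side: [L]

Both sides have the same dimensions, so the equation is dimensionally consistent.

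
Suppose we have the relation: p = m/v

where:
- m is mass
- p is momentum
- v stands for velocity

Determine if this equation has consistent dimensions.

No

m (mass) has dimensions [M].
p (momentum) has dimensions [L M T^-1].
v (velocity) has dimensions [L T^-1].

Left side: [L M T^-1]
Right side: [L^-1 M T]

The two sides have different dimensions, so the equation is NOT dimensionally consistent.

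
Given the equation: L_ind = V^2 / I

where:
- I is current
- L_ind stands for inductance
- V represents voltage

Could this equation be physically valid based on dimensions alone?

No

I (current) has dimensions [I].
L_ind (inductance) has dimensions [I^-2 L^2 M T^-2].
V (voltage) has dimensions [I^-1 L^2 M T^-3].

Left side: [I^-2 L^2 M T^-2]
Right side: [I^-3 L^4 M^2 T^-6]

The two sides have different dimensions, so the equation is NOT dimensionally consistent.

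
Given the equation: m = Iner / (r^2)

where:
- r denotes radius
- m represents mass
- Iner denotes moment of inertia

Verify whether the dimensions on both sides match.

Yes

r (radius) has dimensions [L].
m (mass) has dimensions [M].
Iner (moment of inertia) has dimensions [L^2 M].

Left side: [M]
Right side: [M]

Both sides have the same dimensions, so the equation is dimensionally consistent.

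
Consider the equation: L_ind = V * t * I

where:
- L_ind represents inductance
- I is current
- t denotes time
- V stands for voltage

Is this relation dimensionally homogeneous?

No

L_ind (inductance) has dimensions [I^-2 L^2 M T^-2].
I (current) has dimensions [I].
t (time) has dimensions [T].
V (voltage) has dimensions [I^-1 L^2 M T^-3].

Left side: [I^-2 L^2 M T^-2]
Right side: [L^2 M T^-2]

The two sides have different dimensions, so the equation is NOT dimensionally consistent.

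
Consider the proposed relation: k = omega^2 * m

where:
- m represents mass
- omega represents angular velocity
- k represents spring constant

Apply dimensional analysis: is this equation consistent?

Yes

m (mass) has dimensions [M].
omega (angular velocity) has dimensions [T^-1].
k (spring constant) has dimensions [M T^-2].

Left side: [M T^-2]
Right side: [M T^-2]

Both sides have the same dimensions, so the equation is dimensionally consistent.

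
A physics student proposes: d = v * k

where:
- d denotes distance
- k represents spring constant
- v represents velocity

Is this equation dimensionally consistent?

No

d (distance) has dimensions [L].
k (spring constant) has dimensions [M T^-2].
v (velocity) has dimensions [L T^-1].

Left side: [L]
Right side: [L M T^-3]

The two sides have different dimensions, so the equation is NOT dimensionally consistent.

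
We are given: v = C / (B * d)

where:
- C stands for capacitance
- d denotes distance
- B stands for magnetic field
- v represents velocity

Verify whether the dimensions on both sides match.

No

C (capacitance) has dimensions [I^2 L^-2 M^-1 T^4].
d (distance) has dimensions [L].
B (magnetic field) has dimensions [I^-1 M T^-2].
v (velocity) has dimensions [L T^-1].

Left side: [L T^-1]
Right side: [I^3 L^-3 M^-2 T^6]

The two sides have different dimensions, so the equation is NOT dimensionally consistent.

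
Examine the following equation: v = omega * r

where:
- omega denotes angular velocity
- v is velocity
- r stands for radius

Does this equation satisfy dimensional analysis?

Yes

omega (angular velocity) has dimensions [T^-1].
v (velocity) has dimensions [L T^-1].
r (radius) has dimensions [L].

Left side: [L T^-1]
Right side: [L T^-1]

Both sides have the same dimensions, so the equation is dimensionally consistent.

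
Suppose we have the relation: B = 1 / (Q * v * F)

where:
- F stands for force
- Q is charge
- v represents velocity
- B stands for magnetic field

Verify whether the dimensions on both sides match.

No

F (force) has dimensions [L M T^-2].
Q (charge) has dimensions [I T].
v (velocity) has dimensions [L T^-1].
B (magnetic field) has dimensions [I^-1 M T^-2].

Left side: [I^-1 M T^-2]
Right side: [I^-1 L^-2 M^-1 T^2]

The two sides have different dimensions, so the equation is NOT dimensionally consistent.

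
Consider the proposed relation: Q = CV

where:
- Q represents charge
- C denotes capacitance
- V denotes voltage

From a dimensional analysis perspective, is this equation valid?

Yes

Q (charge) has dimensions [I T].
C (capacitance) has dimensions [I^2 L^-2 M^-1 T^4].
V (voltage) has dimensions [I^-1 L^2 M T^-3].

Left side: [I T]
Right side: [I T]

Both sides have the same dimensions, so the equation is dimensionally consistent.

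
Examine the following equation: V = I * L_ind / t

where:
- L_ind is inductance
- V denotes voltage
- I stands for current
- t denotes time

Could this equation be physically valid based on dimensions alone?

Yes

L_ind (inductance) has dimensions [I^-2 L^2 M T^-2].
V (voltage) has dimensions [I^-1 L^2 M T^-3].
I (current) has dimensions [I].
t (time) has dimensions [T].

Left side: [I^-1 L^2 M T^-3]
Right side: [I^-1 L^2 M T^-3]

Both sides have the same dimensions, so the equation is dimensionally consistent.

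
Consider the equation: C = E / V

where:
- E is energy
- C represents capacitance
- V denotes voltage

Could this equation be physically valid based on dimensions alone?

No

E (energy) has dimensions [L^2 M T^-2].
C (capacitance) has dimensions [I^2 L^-2 M^-1 T^4].
V (voltage) has dimensions [I^-1 L^2 M T^-3].

Left side: [I^2 L^-2 M^-1 T^4]
Right side: [I T]

The two sides have different dimensions, so the equation is NOT dimensionally consistent.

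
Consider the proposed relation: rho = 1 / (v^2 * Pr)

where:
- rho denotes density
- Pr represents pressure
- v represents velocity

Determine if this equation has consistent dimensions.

No

rho (density) has dimensions [L^-3 M].
Pr (pressure) has dimensions [L^-1 M T^-2].
v (velocity) has dimensions [L T^-1].

Left side: [L^-3 M]
Right side: [L^-1 M^-1 T^4]

The two sides have different dimensions, so the equation is NOT dimensionally consistent.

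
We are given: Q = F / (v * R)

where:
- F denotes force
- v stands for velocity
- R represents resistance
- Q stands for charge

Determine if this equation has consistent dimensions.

No

F (force) has dimensions [L M T^-2].
v (velocity) has dimensions [L T^-1].
R (resistance) has dimensions [I^-2 L^2 M T^-3].
Q (charge) has dimensions [I T].

Left side: [I T]
Right side: [I^2 L^-2 T^2]

The two sides have different dimensions, so the equation is NOT dimensionally consistent.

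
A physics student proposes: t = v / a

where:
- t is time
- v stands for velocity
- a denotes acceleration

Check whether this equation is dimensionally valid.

Yes

t (time) has dimensions [T].
v (velocity) has dimensions [L T^-1].
a (acceleration) has dimensions [L T^-2].

Left side: [T]
Right side: [T]

Both sides have the same dimensions, so the equation is dimensionally consistent.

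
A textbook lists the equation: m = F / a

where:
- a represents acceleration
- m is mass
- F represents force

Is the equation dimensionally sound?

Yes

a (acceleration) has dimensions [L T^-2].
m (mass) has dimensions [M].
F (force) has dimensions [L M T^-2].

Left side: [M]
Right side: [M]

Both sides have the same dimensions, so the equation is dimensionally consistent.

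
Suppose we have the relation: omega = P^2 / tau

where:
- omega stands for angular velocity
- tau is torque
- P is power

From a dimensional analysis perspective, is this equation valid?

No

omega (angular velocity) has dimensions [T^-1].
tau (torque) has dimensions [L^2 M T^-2].
P (power) has dimensions [L^2 M T^-3].

Left side: [T^-1]
Right side: [L^2 M T^-4]

The two sides have different dimensions, so the equation is NOT dimensionally consistent.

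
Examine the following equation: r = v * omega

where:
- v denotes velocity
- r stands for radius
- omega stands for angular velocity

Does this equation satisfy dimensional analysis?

No

v (velocity) has dimensions [L T^-1].
r (radius) has dimensions [L].
omega (angular velocity) has dimensions [T^-1].

Left side: [L]
Right side: [L T^-2]

The two sides have different dimensions, so the equation is NOT dimensionally consistent.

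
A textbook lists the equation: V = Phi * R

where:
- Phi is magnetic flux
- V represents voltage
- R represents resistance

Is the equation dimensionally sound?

No

Phi (magnetic flux) has dimensions [I^-1 L^2 M T^-2].
V (voltage) has dimensions [I^-1 L^2 M T^-3].
R (resistance) has dimensions [I^-2 L^2 M T^-3].

Left side: [I^-1 L^2 M T^-3]
Right side: [I^-3 L^4 M^2 T^-5]

The two sides have different dimensions, so the equation is NOT dimensionally consistent.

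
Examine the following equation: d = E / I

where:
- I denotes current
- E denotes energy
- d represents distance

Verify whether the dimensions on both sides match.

No

I (current) has dimensions [I].
E (energy) has dimensions [L^2 M T^-2].
d (distance) has dimensions [L].

Left side: [L]
Right side: [I^-1 L^2 M T^-2]

The two sides have different dimensions, so the equation is NOT dimensionally consistent.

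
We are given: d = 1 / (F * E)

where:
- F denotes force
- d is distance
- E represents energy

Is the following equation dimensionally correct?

No

F (force) has dimensions [L M T^-2].
d (distance) has dimensions [L].
E (energy) has dimensions [L^2 M T^-2].

Left side: [L]
Right side: [L^-3 M^-2 T^4]

The two sides have different dimensions, so the equation is NOT dimensionally consistent.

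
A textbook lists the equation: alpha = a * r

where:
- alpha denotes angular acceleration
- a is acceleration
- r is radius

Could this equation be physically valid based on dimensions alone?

No

alpha (angular acceleration) has dimensions [T^-2].
a (acceleration) has dimensions [L T^-2].
r (radius) has dimensions [L].

Left side: [T^-2]
Right side: [L^2 T^-2]

The two sides have different dimensions, so the equation is NOT dimensionally consistent.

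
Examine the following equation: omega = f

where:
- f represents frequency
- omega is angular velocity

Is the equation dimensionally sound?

Yes

f (frequency) has dimensions [T^-1].
omega (angular velocity) has dimensions [T^-1].

Left side: [T^-1]
Right side: [T^-1]

Both sides have the same dimensions, so the equation is dimensionally consistent.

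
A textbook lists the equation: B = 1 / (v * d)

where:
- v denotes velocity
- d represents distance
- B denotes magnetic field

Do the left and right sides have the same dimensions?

No

v (velocity) has dimensions [L T^-1].
d (distance) has dimensions [L].
B (magnetic field) has dimensions [I^-1 M T^-2].

Left side: [I^-1 M T^-2]
Right side: [L^-2 T]

The two sides have different dimensions, so the equation is NOT dimensionally consistent.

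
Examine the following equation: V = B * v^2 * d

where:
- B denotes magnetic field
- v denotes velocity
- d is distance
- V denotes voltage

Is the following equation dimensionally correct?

No

B (magnetic field) has dimensions [I^-1 M T^-2].
v (velocity) has dimensions [L T^-1].
d (distance) has dimensions [L].
V (voltage) has dimensions [I^-1 L^2 M T^-3].

Left side: [I^-1 L^2 M T^-3]
Right side: [I^-1 L^3 M T^-4]

The two sides have different dimensions, so the equation is NOT dimensionally consistent.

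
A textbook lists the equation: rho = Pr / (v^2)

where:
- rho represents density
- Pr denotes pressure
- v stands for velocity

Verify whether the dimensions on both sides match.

Yes

rho (density) has dimensions [L^-3 M].
Pr (pressure) has dimensions [L^-1 M T^-2].
v (velocity) has dimensions [L T^-1].

Left side: [L^-3 M]
Right side: [L^-3 M]

Both sides have the same dimensions, so the equation is dimensionally consistent.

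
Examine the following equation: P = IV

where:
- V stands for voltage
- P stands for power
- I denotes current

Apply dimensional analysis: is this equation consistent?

Yes

V (voltage) has dimensions [I^-1 L^2 M T^-3].
P (power) has dimensions [L^2 M T^-3].
I (current) has dimensions [I].

Left side: [L^2 M T^-3]
Right side: [L^2 M T^-3]

Both sides have the same dimensions, so the equation is dimensionally consistent.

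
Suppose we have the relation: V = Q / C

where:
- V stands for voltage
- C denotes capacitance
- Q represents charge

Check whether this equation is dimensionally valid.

Yes

V (voltage) has dimensions [I^-1 L^2 M T^-3].
C (capacitance) has dimensions [I^2 L^-2 M^-1 T^4].
Q (charge) has dimensions [I T].

Left side: [I^-1 L^2 M T^-3]
Right side: [I^-1 L^2 M T^-3]

Both sides have the same dimensions, so the equation is dimensionally consistent.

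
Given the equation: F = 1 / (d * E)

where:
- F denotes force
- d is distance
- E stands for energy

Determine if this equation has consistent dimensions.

No

F (force) has dimensions [L M T^-2].
d (distance) has dimensions [L].
E (energy) has dimensions [L^2 M T^-2].

Left side: [L M T^-2]
Right side: [L^-3 M^-1 T^2]

The two sides have different dimensions, so the equation is NOT dimensionally consistent.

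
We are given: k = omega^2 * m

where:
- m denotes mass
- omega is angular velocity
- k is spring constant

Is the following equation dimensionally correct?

Yes

m (mass) has dimensions [M].
omega (angular velocity) has dimensions [T^-1].
k (spring constant) has dimensions [M T^-2].

Left side: [M T^-2]
Right side: [M T^-2]

Both sides have the same dimensions, so the equation is dimensionally consistent.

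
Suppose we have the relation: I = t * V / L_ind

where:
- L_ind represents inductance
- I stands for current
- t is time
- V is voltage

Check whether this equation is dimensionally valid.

Yes

L_ind (inductance) has dimensions [I^-2 L^2 M T^-2].
I (current) has dimensions [I].
t (time) has dimensions [T].
V (voltage) has dimensions [I^-1 L^2 M T^-3].

Left side: [I]
Right side: [I]

Both sides have the same dimensions, so the equation is dimensionally consistent.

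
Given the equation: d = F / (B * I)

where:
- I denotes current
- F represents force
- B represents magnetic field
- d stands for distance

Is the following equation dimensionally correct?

Yes

I (current) has dimensions [I].
F (force) has dimensions [L M T^-2].
B (magnetic field) has dimensions [I^-1 M T^-2].
d (distance) has dimensions [L].

Left side: [L]
Right side: [L]

Both sides have the same dimensions, so the equation is dimensionally consistent.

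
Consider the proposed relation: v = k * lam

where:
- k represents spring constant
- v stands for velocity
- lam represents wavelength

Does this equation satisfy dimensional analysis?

No

k (spring constant) has dimensions [M T^-2].
v (velocity) has dimensions [L T^-1].
lam (wavelength) has dimensions [L].

Left side: [L T^-1]
Right side: [L M T^-2]

The two sides have different dimensions, so the equation is NOT dimensionally consistent.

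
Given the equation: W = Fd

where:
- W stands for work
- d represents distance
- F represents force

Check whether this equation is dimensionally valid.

Yes

W (work) has dimensions [L^2 M T^-2].
d (distance) has dimensions [L].
F (force) has dimensions [L M T^-2].

Left side: [L^2 M T^-2]
Right side: [L^2 M T^-2]

Both sides have the same dimensions, so the equation is dimensionally consistent.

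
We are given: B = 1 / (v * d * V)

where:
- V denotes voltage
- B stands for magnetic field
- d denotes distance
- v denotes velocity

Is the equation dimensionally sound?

No

V (voltage) has dimensions [I^-1 L^2 M T^-3].
B (magnetic field) has dimensions [I^-1 M T^-2].
d (distance) has dimensions [L].
v (velocity) has dimensions [L T^-1].

Left side: [I^-1 M T^-2]
Right side: [I L^-4 M^-1 T^4]

The two sides have different dimensions, so the equation is NOT dimensionally consistent.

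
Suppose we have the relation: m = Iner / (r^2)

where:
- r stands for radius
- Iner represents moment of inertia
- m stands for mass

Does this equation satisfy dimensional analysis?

Yes

r (radius) has dimensions [L].
Iner (moment of inertia) has dimensions [L^2 M].
m (mass) has dimensions [M].

Left side: [M]
Right side: [M]

Both sides have the same dimensions, so the equation is dimensionally consistent.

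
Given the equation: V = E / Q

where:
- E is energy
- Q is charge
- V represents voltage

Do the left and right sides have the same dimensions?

Yes

E (energy) has dimensions [L^2 M T^-2].
Q (charge) has dimensions [I T].
V (voltage) has dimensions [I^-1 L^2 M T^-3].

Left side: [I^-1 L^2 M T^-3]
Right side: [I^-1 L^2 M T^-3]

Both sides have the same dimensions, so the equation is dimensionally consistent.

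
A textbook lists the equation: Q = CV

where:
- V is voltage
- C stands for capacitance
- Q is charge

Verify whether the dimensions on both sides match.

Yes

V (voltage) has dimensions [I^-1 L^2 M T^-3].
C (capacitance) has dimensions [I^2 L^-2 M^-1 T^4].
Q (charge) has dimensions [I T].

Left side: [I T]
Right side: [I T]

Both sides have the same dimensions, so the equation is dimensionally consistent.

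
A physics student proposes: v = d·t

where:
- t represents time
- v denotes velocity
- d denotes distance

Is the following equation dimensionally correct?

No

t (time) has dimensions [T].
v (velocity) has dimensions [L T^-1].
d (distance) has dimensions [L].

Left side: [L T^-1]
Right side: [L T]

The two sides have different dimensions, so the equation is NOT dimensionally consistent.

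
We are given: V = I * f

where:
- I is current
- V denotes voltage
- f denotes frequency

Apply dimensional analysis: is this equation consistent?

No

I (current) has dimensions [I].
V (voltage) has dimensions [I^-1 L^2 M T^-3].
f (frequency) has dimensions [T^-1].

Left side: [I^-1 L^2 M T^-3]
Right side: [I T^-1]

The two sides have different dimensions, so the equation is NOT dimensionally consistent.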